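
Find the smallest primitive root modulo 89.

3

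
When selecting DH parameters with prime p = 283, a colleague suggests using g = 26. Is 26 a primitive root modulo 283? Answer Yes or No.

Yes

φ(283) = 283 − 1 = 282 = 2 · 3 · 47.
Test 26^(282/q) mod 283 for each prime factor q of 282:
26^141 ≡ 282 (mod 283)  [q = 2: ≢ 1 ✓]
26^94 ≡ 44 (mod 283)  [q = 3: ≢ 1 ✓]
26^6 ≡ 51 (mod 283)  [q = 47: ≢ 1 ✓]
Every test exponent gives a nontrivial residue, hence 26 generates the full group.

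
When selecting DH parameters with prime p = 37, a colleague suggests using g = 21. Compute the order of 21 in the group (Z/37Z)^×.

By Lagrange's theorem, ord_37(21) divides φ(37) = 37 − 1 = 36 = 2^2 · 3^2.
Divisors of 36: 1, 2, 3, 4, 6, 9, 12, 18, 36.
Compute 21^d (mod 37) for the divisors d until we hit 1:
21^1 ≡ 21 (mod 37)
21^2 ≡ 34 (mod 37)
21^3 ≡ 11 (mod 37)
21^4 ≡ 9 (mod 37)
21^6 ≡ 10 (mod 37)
21^9 ≡ 36 (mod 37)
21^12 ≡ 26 (mod 37)
21^18 ≡ 1 (mod 37) ✓
Therefore the multiplicative order of 21 modulo 37 is 18.

18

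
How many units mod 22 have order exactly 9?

0

φ(22) = φ(2)·φ(11) = 1·10 = 10 = 2 · 5.
(Z/22Z)^× is cyclic (|G| = 10); a cyclic group of order m has exactly φ(d) elements of each order d | m, and none otherwise.
Since 9 ∤ 10, the count is 0.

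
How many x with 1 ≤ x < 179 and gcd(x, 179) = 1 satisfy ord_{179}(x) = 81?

0

φ(179) = 179 − 1 = 178 = 2 · 89.
(Z/179Z)^× is cyclic (|G| = 178); a cyclic group of order m has exactly φ(d) elements of each order d | m, and none otherwise.
Since 81 ∤ 178, the count is 0.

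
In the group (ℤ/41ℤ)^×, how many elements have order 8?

φ(41) = 41 − 1 = 40 = 2^3 · 5.
In a cyclic group of order 40, there are φ(d) elements of order d for each divisor d of 40, and zero for non-divisors.
8 = 2^3 divides 40, and φ(8) = 4.

4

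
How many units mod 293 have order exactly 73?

φ(293) = 293 − 1 = 292 = 2^2 · 73.
In a cyclic group of order 292, there are φ(d) elements of order d for each divisor d of 292, and zero for non-divisors.
73 | 292, and φ(73) = 73 − 1 = 72.

72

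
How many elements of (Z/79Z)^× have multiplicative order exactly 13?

φ(79) = 79 − 1 = 78 = 2 · 3 · 13.
Since (Z/79Z)^× is cyclic of order 78, the number of elements of order d is φ(d) when d | 78 and 0 otherwise.
13 | 78, and φ(13) = 13 − 1 = 12.

12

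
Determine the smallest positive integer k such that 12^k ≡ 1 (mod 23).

11

The order of 12 must divide φ(23) = 23 − 1 = 22 = 2 · 11.
Divisors of 22: 1, 2, 11, 22.
Check 12^d mod 23 for each divisor in increasing order:
12^1 ≡ 12 (mod 23)
12^2 ≡ 6 (mod 23)
12^11 ≡ 1 (mod 23) ✓
So ord_23(12) = 11.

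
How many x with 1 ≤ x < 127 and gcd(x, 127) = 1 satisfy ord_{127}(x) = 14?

φ(127) = 127 − 1 = 126 = 2 · 3^2 · 7.
(Z/127Z)^× is cyclic (|G| = 126); a cyclic group of order m has exactly φ(d) elements of each order d | m, and none otherwise.
14 = 2 · 7 divides 126, and φ(14) = 6.

6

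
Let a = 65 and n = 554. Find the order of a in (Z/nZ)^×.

Since 65 ∈ (Z/554Z)^×, its order divides φ(554) = φ(2)·φ(277) = 1·276 = 276 = 2^2 · 3 · 23.
Divisors of 276: 1, 2, 3, 4, 6, 12, 23, 46, 69, 92, 138, 276.
Compute 65^d (mod 554) for the divisors d until we hit 1:
65^1 ≡ 65 (mod 554)
65^2 ≡ 347 (mod 554)
65^3 ≡ 395 (mod 554)
65^4 ≡ 191 (mod 554)
65^6 ≡ 351 (mod 554)
65^12 ≡ 213 (mod 554)
65^23 ≡ 519 (mod 554)
65^46 ≡ 117 (mod 554)
65^69 ≡ 337 (mod 554)
65^92 ≡ 393 (mod 554)
65^138 ≡ 553 (mod 554)
65^276 ≡ 1 (mod 554) ✓
Hence ord(65) = 276.

276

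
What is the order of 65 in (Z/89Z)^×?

88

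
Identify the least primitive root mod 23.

5

φ(23) = 23 − 1 = 22 = 2 · 11.
Test candidates g = 2, 3, … against the prime factors q ∈ {2, 11} of φ(23): g is a generator iff g^(22/q) ≢ 1 for every such q.
g = 2: 2^11 ≡ 1 — hits 1, so not a primitive root.
g = 3: 3^11 ≡ 1 — hits 1, so not a primitive root.
g = 4: 4^11 ≡ 1 — hits 1, so not a primitive root.
g = 5: 5^11 ≡ 22; 5^2 ≡ 2 — none is 1, so 5 is a primitive root.
The smallest primitive root modulo 23 is 5.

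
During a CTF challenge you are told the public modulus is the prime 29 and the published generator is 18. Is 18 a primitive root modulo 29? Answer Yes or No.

Yes

φ(29) = 29 − 1 = 28 = 2^2 · 7.
An element g generates (Z/29Z)^× iff g^(28/q) ≢ 1 (mod 29) for each prime q ∈ {2, 7}.
18^14 ≡ 28 (mod 29)  [q = 2: ≢ 1 ✓]
18^4 ≡ 25 (mod 29)  [q = 7: ≢ 1 ✓]
None equal 1, so ord_29(18) = 28: 18 is a primitive root.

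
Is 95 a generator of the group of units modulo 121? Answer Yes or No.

φ(121) = φ(11^2) = 11·(11−1) = 110 = 2 · 5 · 11.
An element g generates (Z/121Z)^× iff g^(110/q) ≢ 1 (mod 121) for each prime q ∈ {2, 5, 11}.
95^55 ≡ 120 (mod 121)  [q = 2: ≢ 1 ✓]
95^22 ≡ 27 (mod 121)  [q = 5: ≢ 1 ✓]
95^10 ≡ 45 (mod 121)  [q = 11: ≢ 1 ✓]
Every test exponent gives a nontrivial residue, hence 95 generates the full group.

Yes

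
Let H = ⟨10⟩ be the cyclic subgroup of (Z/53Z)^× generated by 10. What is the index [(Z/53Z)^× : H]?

4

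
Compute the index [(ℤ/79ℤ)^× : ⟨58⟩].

By Lagrange's theorem, ord_79(58) divides φ(79) = 79 − 1 = 78 = 2 · 3 · 13.
Divisors of 78: 1, 2, 3, 6, 13, 26, 39, 78.
Compute 58^d (mod 79) for the divisors d until we hit 1:
58^1 ≡ 58
58^2 ≡ 46
58^3 ≡ 61
58^6 ≡ 8
58^13 ≡ 78
58^26 ≡ 1
So ord_79(58) = 26, hence |⟨58⟩| = 26.
Index = |(Z/79Z)^×| / |⟨58⟩| = 78 / 26 = 3.

3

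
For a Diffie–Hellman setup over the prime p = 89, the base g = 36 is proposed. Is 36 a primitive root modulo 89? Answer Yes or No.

φ(89) = 89 − 1 = 88 = 2^3 · 11.
Test 36^(88/q) mod 89 for each prime factor q of 88:
36^44 ≡ 1 (mod 89)  [q = 2: ≡ 1 ✗]
36^8 ≡ 64 (mod 89)  [q = 11: ≢ 1 ✓]
The check at q = 2 fails, so 36 generates a proper subgroup.

No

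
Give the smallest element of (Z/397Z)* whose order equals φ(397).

5

φ(397) = 397 − 1 = 396 = 2^2 · 3^2 · 11.
Test candidates g = 2, 3, … against the prime factors q ∈ {2, 3, 11} of φ(397): g is a generator iff g^(396/q) ≢ 1 for every such q.
g = 2: 2^198 ≡ 396; 2^132 ≡ 1 — hits 1, so not a primitive root.
g = 3: 3^198 ≡ 1 — hits 1, so not a primitive root.
g = 4: 4^198 ≡ 1 — hits 1, so not a primitive root.
g = 5: 5^198 ≡ 396; 5^132 ≡ 362; 5^36 ≡ 290 — none is 1, so 5 is a primitive root.
So 5 is the smallest generator of (Z/397Z)^×.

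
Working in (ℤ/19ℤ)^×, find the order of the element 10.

18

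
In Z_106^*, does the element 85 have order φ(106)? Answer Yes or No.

Yes

φ(106) = φ(2)·φ(53) = 1·52 = 52 = 2^2 · 13.
An element g generates (Z/106Z)^× iff g^(52/q) ≢ 1 (mod 106) for each prime q ∈ {2, 13}.
85^26 ≡ 105 (mod 106)  [q = 2: ≢ 1 ✓]
85^4 ≡ 77 (mod 106)  [q = 13: ≢ 1 ✓]
All checks pass, so 85 has order 52 and is a primitive root modulo 106.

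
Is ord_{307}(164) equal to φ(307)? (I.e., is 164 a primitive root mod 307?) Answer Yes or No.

φ(307) = 307 − 1 = 306 = 2 · 3^2 · 17.
164 is a primitive root mod 307 iff 164^(φ(307)/q) ≢ 1 for every prime q | φ(307), i.e. q ∈ {2, 3, 17}.
164^153 ≡ 1 (mod 307)  [q = 2: ≡ 1 ✗]
164^102 ≡ 17 (mod 307)  [q = 3: ≢ 1 ✓]
164^18 ≡ 114 (mod 307)  [q = 17: ≢ 1 ✓]
164^153 ≡ 1 shows ord(164) | 153, strictly less than φ(307); not a primitive root.

No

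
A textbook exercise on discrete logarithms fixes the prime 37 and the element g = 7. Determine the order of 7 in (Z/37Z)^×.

9

Since 7 ∈ (Z/37Z)^×, its order divides φ(37) = 37 − 1 = 36 = 2^2 · 3^2.
Divisors of 36: 1, 2, 3, 4, 6, 9, 12, 18, 36.
Check 7^d mod 37 for each divisor in increasing order:
7^1 ≡ 7 (mod 37)
7^2 ≡ 12 (mod 37)
7^3 ≡ 10 (mod 37)
7^4 ≡ 33 (mod 37)
7^6 ≡ 26 (mod 37)
7^9 ≡ 1 (mod 37) ✓
Therefore the multiplicative order of 7 modulo 37 is 9.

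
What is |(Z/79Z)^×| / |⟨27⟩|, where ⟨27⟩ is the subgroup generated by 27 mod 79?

The order of 27 must divide φ(79) = 79 − 1 = 78 = 2 · 3 · 13.
Divisors of 78: 1, 2, 3, 6, 13, 26, 39, 78.
Test each divisor d:
27^1 ≡ 27
27^2 ≡ 18
27^3 ≡ 12
27^6 ≡ 65
27^13 ≡ 78
27^26 ≡ 1
So ord_79(27) = 26, hence |⟨27⟩| = 26.
[(Z/79Z)^× : ⟨27⟩] = 78/26 = 3.

3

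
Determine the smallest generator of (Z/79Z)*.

3

φ(79) = 79 − 1 = 78 = 2 · 3 · 13.
Test candidates g = 2, 3, … against the prime factors q ∈ {2, 3, 13} of φ(79): g is a generator iff g^(78/q) ≢ 1 for every such q.
g = 2: 2^39 ≡ 1 — hits 1, so not a primitive root.
g = 3: 3^39 ≡ 78; 3^26 ≡ 23; 3^6 ≡ 18 — none is 1, so 3 is a primitive root.
So 3 is the smallest generator of (Z/79Z)^×.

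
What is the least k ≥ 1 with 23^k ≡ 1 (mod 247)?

18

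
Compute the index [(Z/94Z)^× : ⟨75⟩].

ord(75) | φ(94) = φ(2)·φ(47) = 1·46 = 46 = 2 · 23.
Divisors of 46: 1, 2, 23, 46.
Evaluate successive powers at the divisors of 46:
75^1 ≡ 75 (mod 94)
75^2 ≡ 79 (mod 94)
75^23 ≡ 1 (mod 94) ✓
Thus |⟨75⟩| = ord(75) = 23.
[(Z/94Z)^× : ⟨75⟩] = 46/23 = 2.

2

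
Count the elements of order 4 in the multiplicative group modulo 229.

2

φ(229) = 229 − 1 = 228 = 2^2 · 3 · 19.
Since (Z/229Z)^× is cyclic of order 228, the number of elements of order d is φ(d) when d | 228 and 0 otherwise.
4 = 2^2 divides 228, and φ(4) = 2.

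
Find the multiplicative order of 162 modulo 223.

111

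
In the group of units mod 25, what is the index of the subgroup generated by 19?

The order of 19 must divide φ(25) = φ(5^2) = 5·(5−1) = 20 = 2^2 · 5.
Divisors of 20: 1, 2, 4, 5, 10, 20.
Check 19^d mod 25 for each divisor in increasing order:
19^1 ≡ 19 (mod 25)
19^2 ≡ 11 (mod 25)
19^4 ≡ 21 (mod 25)
19^5 ≡ 24 (mod 25)
19^10 ≡ 1 (mod 25) ✓
So ord_25(19) = 10, hence |⟨19⟩| = 10.
Index = |(Z/25Z)^×| / |⟨19⟩| = 20 / 10 = 2.

2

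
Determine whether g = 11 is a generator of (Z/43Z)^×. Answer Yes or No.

φ(43) = 43 − 1 = 42 = 2 · 3 · 7.
An element g generates (Z/43Z)^× iff g^(42/q) ≢ 1 (mod 43) for each prime q ∈ {2, 3, 7}.
11^21 ≡ 1 (mod 43)  [q = 2: ≡ 1 ✗]
11^14 ≡ 1 (mod 43)  [q = 3: ≡ 1 ✗]
11^6 ≡ 4 (mod 43)  [q = 7: ≢ 1 ✓]
11^21 ≡ 1 shows ord(11) | 21, strictly less than φ(43); not a primitive root.

No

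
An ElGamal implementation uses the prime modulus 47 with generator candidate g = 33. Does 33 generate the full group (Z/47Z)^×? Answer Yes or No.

φ(47) = 47 − 1 = 46 = 2 · 23.
An element g generates (Z/47Z)^× iff g^(46/q) ≢ 1 (mod 47) for each prime q ∈ {2, 23}.
33^23 ≡ 46 (mod 47)  [q = 2: ≢ 1 ✓]
33^2 ≡ 8 (mod 47)  [q = 23: ≢ 1 ✓]
All checks pass, so 33 has order 46 and is a primitive root modulo 47.

Yes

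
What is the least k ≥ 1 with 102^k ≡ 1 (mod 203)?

By Lagrange's theorem, ord_203(102) divides φ(203) = φ(7·29) = (7−1)·(29−1) = 6·28 = 168 = 2^3 · 3 · 7.
Divisors of 168: 1, 2, 3, 4, 6, 7, 8, 12, 14, 21, 24, 28, 42, 56, 84, 168.
Compute 102^d (mod 203) for the divisors d until we hit 1:
102^1 ≡ 102 (mod 203)
102^2 ≡ 51 (mod 203)
102^3 ≡ 127 (mod 203)
102^4 ≡ 165 (mod 203)
102^6 ≡ 92 (mod 203)
102^7 ≡ 46 (mod 203)
102^8 ≡ 23 (mod 203)
102^12 ≡ 141 (mod 203)
102^14 ≡ 86 (mod 203)
102^21 ≡ 99 (mod 203)
102^24 ≡ 190 (mod 203)
102^28 ≡ 88 (mod 203)
102^42 ≡ 57 (mod 203)
102^56 ≡ 30 (mod 203)
102^84 ≡ 1 (mod 203) ✓
So ord_203(102) = 84.

84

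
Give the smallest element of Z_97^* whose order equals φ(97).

5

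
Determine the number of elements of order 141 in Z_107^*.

φ(107) = 107 − 1 = 106 = 2 · 53.
(Z/107Z)^× is cyclic (|G| = 106); a cyclic group of order m has exactly φ(d) elements of each order d | m, and none otherwise.
Here 106 is not a multiple of 141, so there are no elements of order 141.

0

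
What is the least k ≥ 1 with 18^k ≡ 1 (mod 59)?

The order of 18 must divide φ(59) = 59 − 1 = 58 = 2 · 29.
Divisors of 58: 1, 2, 29, 58.
Test each divisor d:
18^1 ≡ 18 (mod 59)
18^2 ≡ 29 (mod 59)
18^29 ≡ 58 (mod 59)
18^58 ≡ 1 (mod 59) ✓
Therefore the multiplicative order of 18 modulo 59 is 58.

58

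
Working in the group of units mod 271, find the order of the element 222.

270

The order of 222 must divide φ(271) = 271 − 1 = 270 = 2 · 3^3 · 5.
Divisors of 270: 1, 2, 3, 5, 6, 9, 10, 15, 18, 27, 30, 45, 54, 90, 135, 270.
Evaluate successive powers at the divisors of 270:
222^1 ≡ 222 (mod 271)
222^2 ≡ 233 (mod 271)
222^3 ≡ 236 (mod 271)
222^5 ≡ 246 (mod 271)
222^6 ≡ 141 (mod 271)
222^9 ≡ 214 (mod 271)
222^10 ≡ 83 (mod 271)
222^15 ≡ 93 (mod 271)
222^18 ≡ 268 (mod 271)
222^27 ≡ 171 (mod 271)
222^30 ≡ 248 (mod 271)
222^45 ≡ 29 (mod 271)
222^54 ≡ 244 (mod 271)
222^90 ≡ 28 (mod 271)
222^135 ≡ 270 (mod 271)
222^270 ≡ 1 (mod 271) ✓
So ord_271(222) = 270.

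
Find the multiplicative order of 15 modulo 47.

Since 15 ∈ (Z/47Z)^×, its order divides φ(47) = 47 − 1 = 46 = 2 · 23.
Divisors of 46: 1, 2, 23, 46.
Check 15^d mod 47 for each divisor in increasing order:
15^1 ≡ 15
15^2 ≡ 37
15^23 ≡ 46
15^46 ≡ 1
The smallest such exponent is 46, so the order of 15 is 46.

46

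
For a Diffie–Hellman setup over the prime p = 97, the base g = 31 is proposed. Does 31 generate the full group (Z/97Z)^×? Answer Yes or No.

No

φ(97) = 97 − 1 = 96 = 2^5 · 3.
Test 31^(96/q) mod 97 for each prime factor q of 96:
31^48 ≡ 1 (mod 97)  [q = 2: ≡ 1 ✗]
31^32 ≡ 35 (mod 97)  [q = 3: ≢ 1 ✓]
The check at q = 2 fails, so 31 generates a proper subgroup.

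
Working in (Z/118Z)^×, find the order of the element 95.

29

By Lagrange's theorem, ord_118(95) divides φ(118) = φ(2)·φ(59) = 1·58 = 58 = 2 · 29.
Divisors of 58: 1, 2, 29, 58.
Check 95^d mod 118 for each divisor in increasing order:
95^1 ≡ 95
95^2 ≡ 57
95^29 ≡ 1
The smallest such exponent is 29, so the order of 95 is 29.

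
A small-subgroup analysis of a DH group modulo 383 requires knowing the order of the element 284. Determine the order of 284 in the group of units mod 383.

191

ord(284) | φ(383) = 383 − 1 = 382 = 2 · 191.
Divisors of 382: 1, 2, 191, 382.
Test each divisor d:
284^1 ≡ 284
284^2 ≡ 226
284^191 ≡ 1
So ord_383(284) = 191.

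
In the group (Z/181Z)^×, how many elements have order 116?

0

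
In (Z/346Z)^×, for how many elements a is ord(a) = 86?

φ(346) = φ(2)·φ(173) = 1·172 = 172 = 2^2 · 43.
Since (Z/346Z)^× is cyclic of order 172, the number of elements of order d is φ(d) when d | 172 and 0 otherwise.
86 = 2 · 43 divides 172, and φ(86) = 42.

42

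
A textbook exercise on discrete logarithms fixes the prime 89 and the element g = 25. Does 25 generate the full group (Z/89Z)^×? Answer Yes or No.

No

φ(89) = 89 − 1 = 88 = 2^3 · 11.
An element g generates (Z/89Z)^× iff g^(88/q) ≢ 1 (mod 89) for each prime q ∈ {2, 11}.
25^44 ≡ 1 (mod 89)  [q = 2: ≡ 1 ✗]
25^8 ≡ 16 (mod 89)  [q = 11: ≢ 1 ✓]
25^44 ≡ 1 shows ord(25) | 44, strictly less than φ(89); not a primitive root.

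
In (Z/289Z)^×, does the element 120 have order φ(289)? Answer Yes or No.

No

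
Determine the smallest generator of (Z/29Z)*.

2

φ(29) = 29 − 1 = 28 = 2^2 · 7.
g is a primitive root iff g^(28/q) ≢ 1 (mod 29) for each prime q ∈ {2, 7}.
g = 2: 2^14 ≡ 28; 2^4 ≡ 16 — none is 1, so 2 is a primitive root.
So 2 is the smallest generator of (Z/29Z)^×.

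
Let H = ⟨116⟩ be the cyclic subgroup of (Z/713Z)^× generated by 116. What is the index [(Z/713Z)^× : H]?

66

The order of 116 must divide φ(713) = φ(23·31) = (23−1)·(31−1) = 22·30 = 660 = 2^2 · 3 · 5 · 11.
Divisors of 660: 1, 2, 3, 4, 5, 6, 10, 11, 12, 15, 20, 22, 30, 33, 44, 55, 60, 66, 110, 132, 165, 220, 330, 660.
Test each divisor d:
116^1 ≡ 116
116^2 ≡ 622
116^3 ≡ 139
116^4 ≡ 438
116^5 ≡ 185
116^6 ≡ 70
116^10 ≡ 1
Thus |⟨116⟩| = ord(116) = 10.
Index = |(Z/713Z)^×| / |⟨116⟩| = 660 / 10 = 66.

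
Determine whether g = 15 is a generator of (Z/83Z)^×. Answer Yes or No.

Yes

φ(83) = 83 − 1 = 82 = 2 · 41.
15 is a primitive root mod 83 iff 15^(φ(83)/q) ≢ 1 for every prime q | φ(83), i.e. q ∈ {2, 41}.
15^41 ≡ 82 (mod 83)  [q = 2: ≢ 1 ✓]
15^2 ≡ 59 (mod 83)  [q = 41: ≢ 1 ✓]
All checks pass, so 15 has order 82 and is a primitive root modulo 83.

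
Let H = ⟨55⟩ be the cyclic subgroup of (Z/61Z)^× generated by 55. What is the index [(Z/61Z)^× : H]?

Since 55 ∈ (Z/61Z)^×, its order divides φ(61) = 61 − 1 = 60 = 2^2 · 3 · 5.
Divisors of 60: 1, 2, 3, 4, 5, 6, 10, 12, 15, 20, 30, 60.
Check 55^d mod 61 for each divisor in increasing order:
55^1 ≡ 55 (mod 61)
55^2 ≡ 36 (mod 61)
55^3 ≡ 28 (mod 61)
55^4 ≡ 15 (mod 61)
55^5 ≡ 32 (mod 61)
55^6 ≡ 52 (mod 61)
55^10 ≡ 48 (mod 61)
55^12 ≡ 20 (mod 61)
55^15 ≡ 11 (mod 61)
55^20 ≡ 47 (mod 61)
55^30 ≡ 60 (mod 61)
55^60 ≡ 1 (mod 61) ✓
Thus |⟨55⟩| = ord(55) = 60.
[(Z/61Z)^× : ⟨55⟩] = 60/60 = 1.

1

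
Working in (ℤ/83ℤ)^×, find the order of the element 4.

41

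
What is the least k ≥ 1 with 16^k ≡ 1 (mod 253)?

55

Since 16 ∈ (Z/253Z)^×, its order divides φ(253) = φ(11·23) = (11−1)·(23−1) = 10·22 = 220 = 2^2 · 5 · 11.
Divisors of 220: 1, 2, 4, 5, 10, 11, 20, 22, 44, 55, 110, 220.
Check 16^d mod 253 for each divisor in increasing order:
16^1 ≡ 16
16^2 ≡ 3
16^4 ≡ 9
16^5 ≡ 144
16^10 ≡ 243
16^11 ≡ 93
16^20 ≡ 100
16^22 ≡ 47
16^44 ≡ 185
16^55 ≡ 1
Hence ord(16) = 55.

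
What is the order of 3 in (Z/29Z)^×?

28

By Lagrange's theorem, ord_29(3) divides φ(29) = 29 − 1 = 28 = 2^2 · 7.
Divisors of 28: 1, 2, 4, 7, 14, 28.
Test each divisor d:
3^1 ≡ 3
3^2 ≡ 9
3^4 ≡ 23
3^7 ≡ 12
3^14 ≡ 28
3^28 ≡ 1
So ord_29(3) = 28.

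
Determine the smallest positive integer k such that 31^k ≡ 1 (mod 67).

66

ord(31) | φ(67) = 67 − 1 = 66 = 2 · 3 · 11.
Divisors of 66: 1, 2, 3, 6, 11, 22, 33, 66.
Evaluate successive powers at the divisors of 66:
31^1 ≡ 31
31^2 ≡ 23
31^3 ≡ 43
31^6 ≡ 40
31^11 ≡ 30
31^22 ≡ 29
31^33 ≡ 66
31^66 ≡ 1
So ord_67(31) = 66.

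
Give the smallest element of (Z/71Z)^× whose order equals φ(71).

φ(71) = 71 − 1 = 70 = 2 · 5 · 7.
Test candidates g = 2, 3, … against the prime factors q ∈ {2, 5, 7} of φ(71): g is a generator iff g^(70/q) ≢ 1 for every such q.
g = 2: 2^35 ≡ 1 — hits 1, so not a primitive root.
g = 3: 3^35 ≡ 1 — hits 1, so not a primitive root.
g = 4: 4^35 ≡ 1 — hits 1, so not a primitive root.
g = 5: 5^35 ≡ 1 — hits 1, so not a primitive root.
g = 6: 6^35 ≡ 1 — hits 1, so not a primitive root.
g = 7: 7^35 ≡ 70; 7^14 ≡ 54; 7^10 ≡ 45 — none is 1, so 7 is a primitive root.
The smallest primitive root modulo 71 is 7.

7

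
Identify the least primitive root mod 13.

2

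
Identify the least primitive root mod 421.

φ(421) = 421 − 1 = 420 = 2^2 · 3 · 5 · 7.
g is a primitive root iff g^(420/q) ≢ 1 (mod 421) for each prime q ∈ {2, 3, 5, 7}.
g = 2: 2^210 ≡ 420; 2^140 ≡ 400; 2^84 ≡ 279; 2^60 ≡ 370 — none is 1, so 2 is a primitive root.
Hence the least primitive root of 421 is 2.

2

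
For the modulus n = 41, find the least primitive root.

6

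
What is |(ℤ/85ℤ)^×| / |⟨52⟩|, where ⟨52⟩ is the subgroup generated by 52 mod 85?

By Lagrange's theorem, ord_85(52) divides φ(85) = φ(5·17) = (5−1)·(17−1) = 4·16 = 64 = 2^6.
Divisors of 64: 1, 2, 4, 8, 16, 32, 64.
Compute 52^d (mod 85) for the divisors d until we hit 1:
52^1 ≡ 52
52^2 ≡ 69
52^4 ≡ 1
So ord_85(52) = 4, hence |⟨52⟩| = 4.
The index is φ(85) / ord(52) = 64 / 4 = 16.

16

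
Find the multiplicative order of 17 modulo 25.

20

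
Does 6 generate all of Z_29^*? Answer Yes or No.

φ(29) = 29 − 1 = 28 = 2^2 · 7.
6 is a primitive root mod 29 iff 6^(φ(29)/q) ≢ 1 for every prime q | φ(29), i.e. q ∈ {2, 7}.
6^14 ≡ 1 (mod 29)  [q = 2: ≡ 1 ✗]
6^4 ≡ 20 (mod 29)  [q = 7: ≢ 1 ✓]
6^14 ≡ 1 shows ord(6) | 14, strictly less than φ(29); not a primitive root.

No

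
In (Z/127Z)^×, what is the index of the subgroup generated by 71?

2

By Lagrange's theorem, ord_127(71) divides φ(127) = 127 − 1 = 126 = 2 · 3^2 · 7.
Divisors of 126: 1, 2, 3, 6, 7, 9, 14, 18, 21, 42, 63, 126.
Evaluate successive powers at the divisors of 126:
71^1 ≡ 71
71^2 ≡ 88
71^3 ≡ 25
71^6 ≡ 117
71^7 ≡ 52
71^9 ≡ 4
71^14 ≡ 37
71^18 ≡ 16
71^21 ≡ 19
71^42 ≡ 107
71^63 ≡ 1
So ord_127(71) = 63, hence |⟨71⟩| = 63.
The index is φ(127) / ord(71) = 126 / 63 = 2.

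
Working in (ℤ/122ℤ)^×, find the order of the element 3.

10

Since 3 ∈ (Z/122Z)^×, its order divides φ(122) = φ(2)·φ(61) = 1·60 = 60 = 2^2 · 3 · 5.
Divisors of 60: 1, 2, 3, 4, 5, 6, 10, 12, 15, 20, 30, 60.
Compute 3^d (mod 122) for the divisors d until we hit 1:
3^1 ≡ 3
3^2 ≡ 9
3^3 ≡ 27
3^4 ≡ 81
3^5 ≡ 121
3^6 ≡ 119
3^10 ≡ 1
So ord_122(3) = 10.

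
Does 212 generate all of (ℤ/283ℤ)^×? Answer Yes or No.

φ(283) = 283 − 1 = 282 = 2 · 3 · 47.
Test 212^(282/q) mod 283 for each prime factor q of 282:
212^141 ≡ 282 (mod 283)  [q = 2: ≢ 1 ✓]
212^94 ≡ 1 (mod 283)  [q = 3: ≡ 1 ✗]
212^6 ≡ 264 (mod 283)  [q = 47: ≢ 1 ✓]
212^94 ≡ 1 shows ord(212) | 94, strictly less than φ(283); not a primitive root.

No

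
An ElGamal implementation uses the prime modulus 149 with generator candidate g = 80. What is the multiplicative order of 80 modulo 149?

37

By Lagrange's theorem, ord_149(80) divides φ(149) = 149 − 1 = 148 = 2^2 · 37.
Divisors of 148: 1, 2, 4, 37, 74, 148.
Compute 80^d (mod 149) for the divisors d until we hit 1:
80^1 ≡ 80 (mod 149)
80^2 ≡ 142 (mod 149)
80^4 ≡ 49 (mod 149)
80^37 ≡ 1 (mod 149) ✓
Therefore the multiplicative order of 80 modulo 149 is 37.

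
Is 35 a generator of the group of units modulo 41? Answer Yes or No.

Yes

φ(41) = 41 − 1 = 40 = 2^3 · 5.
35 is a primitive root mod 41 iff 35^(φ(41)/q) ≢ 1 for every prime q | φ(41), i.e. q ∈ {2, 5}.
35^20 ≡ 40 (mod 41)  [q = 2: ≢ 1 ✓]
35^8 ≡ 10 (mod 41)  [q = 5: ≢ 1 ✓]
All checks pass, so 35 has order 40 and is a primitive root modulo 41.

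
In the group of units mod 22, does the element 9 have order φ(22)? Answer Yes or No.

No

φ(22) = φ(2)·φ(11) = 1·10 = 10 = 2 · 5.
9 is a primitive root mod 22 iff 9^(φ(22)/q) ≢ 1 for every prime q | φ(22), i.e. q ∈ {2, 5}.
9^5 ≡ 1 (mod 22)  [q = 2: ≡ 1 ✗]
9^2 ≡ 15 (mod 22)  [q = 5: ≢ 1 ✓]
Since 9^5 ≡ 1, the order of 9 divides 5 < 10, so 9 is not a primitive root.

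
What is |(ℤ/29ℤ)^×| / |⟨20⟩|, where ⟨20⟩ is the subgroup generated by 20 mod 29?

The order of 20 must divide φ(29) = 29 − 1 = 28 = 2^2 · 7.
Divisors of 28: 1, 2, 4, 7, 14, 28.
Test each divisor d:
20^1 ≡ 20 (mod 29)
20^2 ≡ 23 (mod 29)
20^4 ≡ 7 (mod 29)
20^7 ≡ 1 (mod 29) ✓
The order of 20 is 7, so the subgroup it generates has 7 elements.
[(Z/29Z)^× : ⟨20⟩] = 28/7 = 4.

4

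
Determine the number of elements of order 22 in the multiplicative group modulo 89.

φ(89) = 89 − 1 = 88 = 2^3 · 11.
(Z/89Z)^× is cyclic (|G| = 88); a cyclic group of order m has exactly φ(d) elements of each order d | m, and none otherwise.
22 = 2 · 11 divides 88, and φ(22) = 10.

10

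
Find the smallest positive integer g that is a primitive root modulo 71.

7

φ(71) = 71 − 1 = 70 = 2 · 5 · 7.
Test candidates g = 2, 3, … against the prime factors q ∈ {2, 5, 7} of φ(71): g is a generator iff g^(70/q) ≢ 1 for every such q.
g = 2: 2^35 ≡ 1 — hits 1, so not a primitive root.
g = 3: 3^35 ≡ 1 — hits 1, so not a primitive root.
g = 4: 4^35 ≡ 1 — hits 1, so not a primitive root.
g = 5: 5^35 ≡ 1 — hits 1, so not a primitive root.
g = 6: 6^35 ≡ 1 — hits 1, so not a primitive root.
g = 7: 7^35 ≡ 70; 7^14 ≡ 54; 7^10 ≡ 45 — none is 1, so 7 is a primitive root.
Hence the least primitive root of 71 is 7.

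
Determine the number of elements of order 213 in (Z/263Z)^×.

0

φ(263) = 263 − 1 = 262 = 2 · 131.
(Z/263Z)^× is cyclic (|G| = 262); a cyclic group of order m has exactly φ(d) elements of each order d | m, and none otherwise.
Since 213 ∤ 262, the count is 0.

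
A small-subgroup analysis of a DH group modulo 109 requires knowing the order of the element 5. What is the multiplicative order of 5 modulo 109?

Since 5 ∈ (Z/109Z)^×, its order divides φ(109) = 109 − 1 = 108 = 2^2 · 3^3.
Divisors of 108: 1, 2, 3, 4, 6, 9, 12, 18, 27, 36, 54, 108.
Test each divisor d:
5^1 ≡ 5 (mod 109)
5^2 ≡ 25 (mod 109)
5^3 ≡ 16 (mod 109)
5^4 ≡ 80 (mod 109)
5^6 ≡ 38 (mod 109)
5^9 ≡ 63 (mod 109)
5^12 ≡ 27 (mod 109)
5^18 ≡ 45 (mod 109)
5^27 ≡ 1 (mod 109) ✓
The smallest such exponent is 27, so the order of 5 is 27.

27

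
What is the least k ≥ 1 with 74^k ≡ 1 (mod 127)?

The order of 74 must divide φ(127) = 127 − 1 = 126 = 2 · 3^2 · 7.
Divisors of 126: 1, 2, 3, 6, 7, 9, 14, 18, 21, 42, 63, 126.
Test each divisor d:
74^1 ≡ 74 (mod 127)
74^2 ≡ 15 (mod 127)
74^3 ≡ 94 (mod 127)
74^6 ≡ 73 (mod 127)
74^7 ≡ 68 (mod 127)
74^9 ≡ 4 (mod 127)
74^14 ≡ 52 (mod 127)
74^18 ≡ 16 (mod 127)
74^21 ≡ 107 (mod 127)
74^42 ≡ 19 (mod 127)
74^63 ≡ 1 (mod 127) ✓
Hence ord(74) = 63.

63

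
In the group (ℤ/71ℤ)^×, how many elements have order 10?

4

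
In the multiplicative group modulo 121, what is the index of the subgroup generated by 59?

2

By Lagrange's theorem, ord_121(59) divides φ(121) = φ(11^2) = 11·(11−1) = 110 = 2 · 5 · 11.
Divisors of 110: 1, 2, 5, 10, 11, 22, 55, 110.
Compute 59^d (mod 121) for the divisors d until we hit 1:
59^1 ≡ 59
59^2 ≡ 93
59^5 ≡ 34
59^10 ≡ 67
59^11 ≡ 81
59^22 ≡ 27
59^55 ≡ 1
So ord_121(59) = 55, hence |⟨59⟩| = 55.
The index is φ(121) / ord(59) = 110 / 55 = 2.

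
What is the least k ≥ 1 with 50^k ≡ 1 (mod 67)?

ord(50) | φ(67) = 67 − 1 = 66 = 2 · 3 · 11.
Divisors of 66: 1, 2, 3, 6, 11, 22, 33, 66.
Check 50^d mod 67 for each divisor in increasing order:
50^1 ≡ 50 (mod 67)
50^2 ≡ 21 (mod 67)
50^3 ≡ 45 (mod 67)
50^6 ≡ 15 (mod 67)
50^11 ≡ 38 (mod 67)
50^22 ≡ 37 (mod 67)
50^33 ≡ 66 (mod 67)
50^66 ≡ 1 (mod 67) ✓
Therefore the multiplicative order of 50 modulo 67 is 66.

66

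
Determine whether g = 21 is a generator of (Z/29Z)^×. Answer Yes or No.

Yes

φ(29) = 29 − 1 = 28 = 2^2 · 7.
Test 21^(28/q) mod 29 for each prime factor q of 28:
21^14 ≡ 28 (mod 29)  [q = 2: ≢ 1 ✓]
21^4 ≡ 7 (mod 29)  [q = 7: ≢ 1 ✓]
Every test exponent gives a nontrivial residue, hence 21 generates the full group.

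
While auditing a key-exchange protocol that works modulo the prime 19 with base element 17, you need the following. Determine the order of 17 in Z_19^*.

The order of 17 must divide φ(19) = 19 − 1 = 18 = 2 · 3^2.
Divisors of 18: 1, 2, 3, 6, 9, 18.
Test each divisor d:
17^1 ≡ 17 (mod 19)
17^2 ≡ 4 (mod 19)
17^3 ≡ 11 (mod 19)
17^6 ≡ 7 (mod 19)
17^9 ≡ 1 (mod 19) ✓
So ord_19(17) = 9.

9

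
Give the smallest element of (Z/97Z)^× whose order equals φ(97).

φ(97) = 97 − 1 = 96 = 2^5 · 3.
g is a primitive root iff g^(96/q) ≢ 1 (mod 97) for each prime q ∈ {2, 3}.
g = 2: 2^48 ≡ 1 — hits 1, so not a primitive root.
g = 3: 3^48 ≡ 1 — hits 1, so not a primitive root.
g = 4: 4^48 ≡ 1 — hits 1, so not a primitive root.
g = 5: 5^48 ≡ 96; 5^32 ≡ 35 — none is 1, so 5 is a primitive root.
Hence the least primitive root of 97 is 5.

5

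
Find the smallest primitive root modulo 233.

3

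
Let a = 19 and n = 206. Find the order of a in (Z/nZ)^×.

51

The order of 19 must divide φ(206) = φ(2)·φ(103) = 1·102 = 102 = 2 · 3 · 17.
Divisors of 102: 1, 2, 3, 6, 17, 34, 51, 102.
Evaluate successive powers at the divisors of 102:
19^1 ≡ 19
19^2 ≡ 155
19^3 ≡ 61
19^6 ≡ 13
19^17 ≡ 159
19^34 ≡ 149
19^51 ≡ 1
So ord_206(19) = 51.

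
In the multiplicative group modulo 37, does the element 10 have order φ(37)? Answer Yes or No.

No

φ(37) = 37 − 1 = 36 = 2^2 · 3^2.
It suffices to check that the order of 10 is not a proper divisor of 36: compute 10^(36/q) for q ∈ {2, 3}.
10^18 ≡ 1 (mod 37)  [q = 2: ≡ 1 ✗]
10^12 ≡ 1 (mod 37)  [q = 3: ≡ 1 ✗]
The check at q = 2 fails, so 10 generates a proper subgroup.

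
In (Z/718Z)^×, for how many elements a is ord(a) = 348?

0

φ(718) = φ(2)·φ(359) = 1·358 = 358 = 2 · 179.
(Z/718Z)^× is cyclic (|G| = 358); a cyclic group of order m has exactly φ(d) elements of each order d | m, and none otherwise.
Here 358 is not a multiple of 348, so there are no elements of order 348.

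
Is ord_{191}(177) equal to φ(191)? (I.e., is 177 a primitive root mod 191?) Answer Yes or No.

φ(191) = 191 − 1 = 190 = 2 · 5 · 19.
177 is a primitive root mod 191 iff 177^(φ(191)/q) ≢ 1 for every prime q | φ(191), i.e. q ∈ {2, 5, 19}.
177^95 ≡ 1 (mod 191)  [q = 2: ≡ 1 ✗]
177^38 ≡ 1 (mod 191)  [q = 5: ≡ 1 ✗]
177^10 ≡ 69 (mod 191)  [q = 19: ≢ 1 ✓]
177^95 ≡ 1 shows ord(177) | 95, strictly less than φ(191); not a primitive root.

No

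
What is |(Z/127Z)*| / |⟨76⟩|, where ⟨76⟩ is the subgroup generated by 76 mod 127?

Since 76 ∈ (Z/127Z)^×, its order divides φ(127) = 127 − 1 = 126 = 2 · 3^2 · 7.
Divisors of 126: 1, 2, 3, 6, 7, 9, 14, 18, 21, 42, 63, 126.
Check 76^d mod 127 for each divisor in increasing order:
76^1 ≡ 76 (mod 127)
76^2 ≡ 61 (mod 127)
76^3 ≡ 64 (mod 127)
76^6 ≡ 32 (mod 127)
76^7 ≡ 19 (mod 127)
76^9 ≡ 16 (mod 127)
76^14 ≡ 107 (mod 127)
76^18 ≡ 2 (mod 127)
76^21 ≡ 1 (mod 127) ✓
The order of 76 is 21, so the subgroup it generates has 21 elements.
[(Z/127Z)^× : ⟨76⟩] = 126/21 = 6.

6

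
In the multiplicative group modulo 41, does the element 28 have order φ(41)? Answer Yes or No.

φ(41) = 41 − 1 = 40 = 2^3 · 5.
An element g generates (Z/41Z)^× iff g^(40/q) ≢ 1 (mod 41) for each prime q ∈ {2, 5}.
28^20 ≡ 40 (mod 41)  [q = 2: ≢ 1 ✓]
28^8 ≡ 10 (mod 41)  [q = 5: ≢ 1 ✓]
Every test exponent gives a nontrivial residue, hence 28 generates the full group.

Yes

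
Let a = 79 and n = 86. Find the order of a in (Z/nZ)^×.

3

Since 79 ∈ (Z/86Z)^×, its order divides φ(86) = φ(2)·φ(43) = 1·42 = 42 = 2 · 3 · 7.
Divisors of 42: 1, 2, 3, 6, 7, 14, 21, 42.
Evaluate successive powers at the divisors of 42:
79^1 ≡ 79 (mod 86)
79^2 ≡ 49 (mod 86)
79^3 ≡ 1 (mod 86) ✓
The smallest such exponent is 3, so the order of 79 is 3.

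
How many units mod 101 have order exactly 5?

φ(101) = 101 − 1 = 100 = 2^2 · 5^2.
Since (Z/101Z)^× is cyclic of order 100, the number of elements of order d is φ(d) when d | 100 and 0 otherwise.
5 | 100, and φ(5) = 5 − 1 = 4.

4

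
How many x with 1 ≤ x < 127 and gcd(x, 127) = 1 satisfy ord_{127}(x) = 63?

φ(127) = 127 − 1 = 126 = 2 · 3^2 · 7.
(Z/127Z)^× is cyclic (|G| = 126); a cyclic group of order m has exactly φ(d) elements of each order d | m, and none otherwise.
63 = 3^2 · 7 divides 126, and φ(63) = 36.

36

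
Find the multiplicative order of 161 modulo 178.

ord(161) | φ(178) = φ(2)·φ(89) = 1·88 = 88 = 2^3 · 11.
Divisors of 88: 1, 2, 4, 8, 11, 22, 44, 88.
Compute 161^d (mod 178) for the divisors d until we hit 1:
161^1 ≡ 161 (mod 178)
161^2 ≡ 111 (mod 178)
161^4 ≡ 39 (mod 178)
161^8 ≡ 97 (mod 178)
161^11 ≡ 123 (mod 178)
161^22 ≡ 177 (mod 178)
161^44 ≡ 1 (mod 178) ✓
So ord_178(161) = 44.

44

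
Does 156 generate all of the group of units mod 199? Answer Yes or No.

φ(199) = 199 − 1 = 198 = 2 · 3^2 · 11.
An element g generates (Z/199Z)^× iff g^(198/q) ≢ 1 (mod 199) for each prime q ∈ {2, 3, 11}.
156^99 ≡ 198 (mod 199)  [q = 2: ≢ 1 ✓]
156^66 ≡ 106 (mod 199)  [q = 3: ≢ 1 ✓]
156^18 ≡ 1 (mod 199)  [q = 11: ≡ 1 ✗]
The check at q = 11 fails, so 156 generates a proper subgroup.

No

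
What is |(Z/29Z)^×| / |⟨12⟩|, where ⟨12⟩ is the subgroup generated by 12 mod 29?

By Lagrange's theorem, ord_29(12) divides φ(29) = 29 − 1 = 28 = 2^2 · 7.
Divisors of 28: 1, 2, 4, 7, 14, 28.
Test each divisor d:
12^1 ≡ 12 (mod 29)
12^2 ≡ 28 (mod 29)
12^4 ≡ 1 (mod 29) ✓
So ord_29(12) = 4, hence |⟨12⟩| = 4.
The index is φ(29) / ord(12) = 28 / 4 = 7.

7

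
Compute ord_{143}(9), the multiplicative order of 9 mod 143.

15

Since 9 ∈ (Z/143Z)^×, its order divides φ(143) = φ(11·13) = (11−1)·(13−1) = 10·12 = 120 = 2^3 · 3 · 5.
Divisors of 120: 1, 2, 3, 4, 5, 6, 8, 10, 12, 15, 20, 24, 30, 40, 60, 120.
Evaluate successive powers at the divisors of 120:
9^1 ≡ 9 (mod 143)
9^2 ≡ 81 (mod 143)
9^3 ≡ 14 (mod 143)
9^4 ≡ 126 (mod 143)
9^5 ≡ 133 (mod 143)
9^6 ≡ 53 (mod 143)
9^8 ≡ 3 (mod 143)
9^10 ≡ 100 (mod 143)
9^12 ≡ 92 (mod 143)
9^15 ≡ 1 (mod 143) ✓
The smallest such exponent is 15, so the order of 9 is 15.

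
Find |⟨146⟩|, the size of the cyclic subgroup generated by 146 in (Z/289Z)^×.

272

ord(146) | φ(289) = φ(17^2) = 17·(17−1) = 272 = 2^4 · 17.
Divisors of 272: 1, 2, 4, 8, 16, 17, 34, 68, 136, 272.
Check 146^d mod 289 for each divisor in increasing order:
146^1 ≡ 146 (mod 289)
146^2 ≡ 219 (mod 289)
146^4 ≡ 276 (mod 289)
146^8 ≡ 169 (mod 289)
146^16 ≡ 239 (mod 289)
146^17 ≡ 214 (mod 289)
146^34 ≡ 134 (mod 289)
146^68 ≡ 38 (mod 289)
146^136 ≡ 288 (mod 289)
146^272 ≡ 1 (mod 289) ✓
Therefore the multiplicative order of 146 modulo 289 is 272.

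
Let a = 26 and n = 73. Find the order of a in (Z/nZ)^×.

72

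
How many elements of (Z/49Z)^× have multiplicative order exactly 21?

12

φ(49) = φ(7^2) = 7·(7−1) = 42 = 2 · 3 · 7.
(Z/49Z)^× is cyclic (|G| = 42); a cyclic group of order m has exactly φ(d) elements of each order d | m, and none otherwise.
21 = 3 · 7 divides 42, and φ(21) = 12.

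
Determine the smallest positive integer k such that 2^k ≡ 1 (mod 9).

6

The order of 2 must divide φ(9) = φ(3^2) = 3·(3−1) = 6 = 2 · 3.
Divisors of 6: 1, 2, 3, 6.
Test each divisor d:
2^1 ≡ 2 (mod 9)
2^2 ≡ 4 (mod 9)
2^3 ≡ 8 (mod 9)
2^6 ≡ 1 (mod 9) ✓
So ord_9(2) = 6.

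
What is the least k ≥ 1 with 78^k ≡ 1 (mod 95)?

36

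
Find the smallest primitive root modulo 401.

3

φ(401) = 401 − 1 = 400 = 2^4 · 5^2.
g is a primitive root iff g^(400/q) ≢ 1 (mod 401) for each prime q ∈ {2, 5}.
g = 2: 2^200 ≡ 1 — hits 1, so not a primitive root.
g = 3: 3^200 ≡ 400; 3^80 ≡ 72 — none is 1, so 3 is a primitive root.
So 3 is the smallest generator of (Z/401Z)^×.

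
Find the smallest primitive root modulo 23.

5

φ(23) = 23 − 1 = 22 = 2 · 11.
g is a primitive root iff g^(22/q) ≢ 1 (mod 23) for each prime q ∈ {2, 11}.
g = 2: 2^11 ≡ 1 — hits 1, so not a primitive root.
g = 3: 3^11 ≡ 1 — hits 1, so not a primitive root.
g = 4: 4^11 ≡ 1 — hits 1, so not a primitive root.
g = 5: 5^11 ≡ 22; 5^2 ≡ 2 — none is 1, so 5 is a primitive root.
The smallest primitive root modulo 23 is 5.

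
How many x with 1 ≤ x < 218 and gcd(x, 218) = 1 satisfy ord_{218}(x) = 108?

φ(218) = φ(2)·φ(109) = 1·108 = 108 = 2^2 · 3^3.
(Z/218Z)^× is cyclic (|G| = 108); a cyclic group of order m has exactly φ(d) elements of each order d | m, and none otherwise.
108 = 2^2 · 3^3 divides 108, and φ(108) = 36.

36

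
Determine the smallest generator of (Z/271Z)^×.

6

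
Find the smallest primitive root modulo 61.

φ(61) = 61 − 1 = 60 = 2^2 · 3 · 5.
g is a primitive root iff g^(60/q) ≢ 1 (mod 61) for each prime q ∈ {2, 3, 5}.
g = 2: 2^30 ≡ 60; 2^20 ≡ 47; 2^12 ≡ 9 — none is 1, so 2 is a primitive root.
So 2 is the smallest generator of (Z/61Z)^×.

2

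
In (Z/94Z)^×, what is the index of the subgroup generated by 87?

By Lagrange's theorem, ord_94(87) divides φ(94) = φ(2)·φ(47) = 1·46 = 46 = 2 · 23.
Divisors of 46: 1, 2, 23, 46.
Evaluate successive powers at the divisors of 46:
87^1 ≡ 87 (mod 94)
87^2 ≡ 49 (mod 94)
87^23 ≡ 93 (mod 94)
87^46 ≡ 1 (mod 94) ✓
So ord_94(87) = 46, hence |⟨87⟩| = 46.
[(Z/94Z)^× : ⟨87⟩] = 46/46 = 1.

1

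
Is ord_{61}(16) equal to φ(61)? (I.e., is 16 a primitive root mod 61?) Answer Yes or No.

φ(61) = 61 − 1 = 60 = 2^2 · 3 · 5.
16 is a primitive root mod 61 iff 16^(φ(61)/q) ≢ 1 for every prime q | φ(61), i.e. q ∈ {2, 3, 5}.
16^30 ≡ 1 (mod 61)  [q = 2: ≡ 1 ✗]
16^20 ≡ 47 (mod 61)  [q = 3: ≢ 1 ✓]
16^12 ≡ 34 (mod 61)  [q = 5: ≢ 1 ✓]
The check at q = 2 fails, so 16 generates a proper subgroup.

No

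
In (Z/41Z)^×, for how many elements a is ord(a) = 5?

4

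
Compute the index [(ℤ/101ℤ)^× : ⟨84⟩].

20

By Lagrange's theorem, ord_101(84) divides φ(101) = 101 − 1 = 100 = 2^2 · 5^2.
Divisors of 100: 1, 2, 4, 5, 10, 20, 25, 50, 100.
Evaluate successive powers at the divisors of 100:
84^1 ≡ 84 (mod 101)
84^2 ≡ 87 (mod 101)
84^4 ≡ 95 (mod 101)
84^5 ≡ 1 (mod 101) ✓
So ord_101(84) = 5, hence |⟨84⟩| = 5.
The index is φ(101) / ord(84) = 100 / 5 = 20.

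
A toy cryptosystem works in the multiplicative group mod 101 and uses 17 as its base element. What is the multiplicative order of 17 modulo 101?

10

Since 17 ∈ (Z/101Z)^×, its order divides φ(101) = 101 − 1 = 100 = 2^2 · 5^2.
Divisors of 100: 1, 2, 4, 5, 10, 20, 25, 50, 100.
Test each divisor d:
17^1 ≡ 17 (mod 101)
17^2 ≡ 87 (mod 101)
17^4 ≡ 95 (mod 101)
17^5 ≡ 100 (mod 101)
17^10 ≡ 1 (mod 101) ✓
The smallest such exponent is 10, so the order of 17 is 10.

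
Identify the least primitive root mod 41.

φ(41) = 41 − 1 = 40 = 2^3 · 5.
Test candidates g = 2, 3, … against the prime factors q ∈ {2, 5} of φ(41): g is a generator iff g^(40/q) ≢ 1 for every such q.
g = 2: 2^20 ≡ 1 — hits 1, so not a primitive root.
g = 3: 3^20 ≡ 40; 3^8 ≡ 1 — hits 1, so not a primitive root.
g = 4: 4^20 ≡ 1 — hits 1, so not a primitive root.
g = 5: 5^20 ≡ 1 — hits 1, so not a primitive root.
g = 6: 6^20 ≡ 40; 6^8 ≡ 10 — none is 1, so 6 is a primitive root.
Hence the least primitive root of 41 is 6.

6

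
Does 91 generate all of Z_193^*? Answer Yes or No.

Yes

φ(193) = 193 − 1 = 192 = 2^6 · 3.
Test 91^(192/q) mod 193 for each prime factor q of 192:
91^96 ≡ 192 (mod 193)  [q = 2: ≢ 1 ✓]
91^64 ≡ 108 (mod 193)  [q = 3: ≢ 1 ✓]
None equal 1, so ord_193(91) = 192: 91 is a primitive root.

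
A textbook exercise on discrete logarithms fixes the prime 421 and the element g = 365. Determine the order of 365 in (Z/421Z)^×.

ord(365) | φ(421) = 421 − 1 = 420 = 2^2 · 3 · 5 · 7.
Divisors of 420: 1, 2, 3, 4, 5, 6, 7, 10, 12, 14, 15, 20, 21, 28, 30, 35, 42, 60, 70, 84, 105, 140, 210, 420.
Test each divisor d:
365^1 ≡ 365
365^2 ≡ 189
365^3 ≡ 362
365^4 ≡ 357
365^5 ≡ 216
365^6 ≡ 113
365^7 ≡ 408
365^10 ≡ 346
365^12 ≡ 139
365^14 ≡ 169
365^15 ≡ 219
365^20 ≡ 152
365^21 ≡ 329
365^28 ≡ 354
365^30 ≡ 388
365^35 ≡ 29
365^42 ≡ 44
365^60 ≡ 247
365^70 ≡ 420
365^84 ≡ 252
365^105 ≡ 392
365^140 ≡ 1
So ord_421(365) = 140.

140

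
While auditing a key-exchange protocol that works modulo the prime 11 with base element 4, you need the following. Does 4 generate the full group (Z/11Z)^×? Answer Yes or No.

φ(11) = 11 − 1 = 10 = 2 · 5.
An element g generates (Z/11Z)^× iff g^(10/q) ≢ 1 (mod 11) for each prime q ∈ {2, 5}.
4^5 ≡ 1 (mod 11)  [q = 2: ≡ 1 ✗]
4^2 ≡ 5 (mod 11)  [q = 5: ≢ 1 ✓]
The check at q = 2 fails, so 4 generates a proper subgroup.

No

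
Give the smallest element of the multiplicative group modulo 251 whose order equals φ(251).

6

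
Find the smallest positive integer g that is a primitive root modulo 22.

7

φ(22) = φ(2)·φ(11) = 1·10 = 10 = 2 · 5.
Test candidates g = 2, 3, … against the prime factors q ∈ {2, 5} of φ(22): g is a generator iff g^(10/q) ≢ 1 for every such q.
g = 2: gcd(2, 22) = 2 > 1, not a unit — skip.
g = 3: 3^5 ≡ 1 — hits 1, so not a primitive root.
g = 4: gcd(4, 22) = 2 > 1, not a unit — skip.
g = 5: 5^5 ≡ 1 — hits 1, so not a primitive root.
g = 6: gcd(6, 22) = 2 > 1, not a unit — skip.
g = 7: 7^5 ≡ 21; 7^2 ≡ 5 — none is 1, so 7 is a primitive root.
So 7 is the smallest generator of (Z/22Z)^×.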